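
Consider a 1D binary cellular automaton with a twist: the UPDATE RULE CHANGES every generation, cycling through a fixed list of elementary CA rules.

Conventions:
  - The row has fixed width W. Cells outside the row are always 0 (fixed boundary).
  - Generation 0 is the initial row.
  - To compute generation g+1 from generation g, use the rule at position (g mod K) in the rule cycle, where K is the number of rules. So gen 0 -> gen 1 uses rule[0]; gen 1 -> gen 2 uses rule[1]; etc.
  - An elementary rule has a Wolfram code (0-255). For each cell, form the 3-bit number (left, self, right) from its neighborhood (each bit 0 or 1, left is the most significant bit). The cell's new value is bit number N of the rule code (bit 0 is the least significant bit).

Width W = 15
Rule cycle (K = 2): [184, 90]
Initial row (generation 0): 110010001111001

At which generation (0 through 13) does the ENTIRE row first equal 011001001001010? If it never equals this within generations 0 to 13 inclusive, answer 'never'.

Gen 0: 110010001111001
Gen 1 (rule 184): 101001001110100
Gen 2 (rule 90): 000110111010010
Gen 3 (rule 184): 000101110101001
Gen 4 (rule 90): 001001010000110
Gen 5 (rule 184): 000100101000101
Gen 6 (rule 90): 001011000101000
Gen 7 (rule 184): 000110100010100
Gen 8 (rule 90): 001110010100010
Gen 9 (rule 184): 001101001010001
Gen 10 (rule 90): 011100110001010
Gen 11 (rule 184): 011010101000101
Gen 12 (rule 90): 111000000101000
Gen 13 (rule 184): 110100000010100

Answer: never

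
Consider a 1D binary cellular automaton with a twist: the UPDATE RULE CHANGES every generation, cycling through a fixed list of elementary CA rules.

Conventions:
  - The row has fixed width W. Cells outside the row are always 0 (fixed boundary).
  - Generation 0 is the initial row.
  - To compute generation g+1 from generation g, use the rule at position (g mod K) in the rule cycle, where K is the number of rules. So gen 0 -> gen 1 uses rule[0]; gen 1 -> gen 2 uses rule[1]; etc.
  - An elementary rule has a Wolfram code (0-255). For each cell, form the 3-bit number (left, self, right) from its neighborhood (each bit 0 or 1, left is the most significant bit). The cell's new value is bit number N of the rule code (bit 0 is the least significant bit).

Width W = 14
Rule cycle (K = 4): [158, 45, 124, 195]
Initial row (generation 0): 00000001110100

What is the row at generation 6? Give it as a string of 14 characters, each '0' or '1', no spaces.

Answer: 01000100010010

Derivation:
Gen 0: 00000001110100
Gen 1 (rule 158): 00000011100110
Gen 2 (rule 45): 11111010000100
Gen 3 (rule 124): 10001111000110
Gen 4 (rule 195): 00110111011010
Gen 5 (rule 158): 01100110010011
Gen 6 (rule 45): 01000100010010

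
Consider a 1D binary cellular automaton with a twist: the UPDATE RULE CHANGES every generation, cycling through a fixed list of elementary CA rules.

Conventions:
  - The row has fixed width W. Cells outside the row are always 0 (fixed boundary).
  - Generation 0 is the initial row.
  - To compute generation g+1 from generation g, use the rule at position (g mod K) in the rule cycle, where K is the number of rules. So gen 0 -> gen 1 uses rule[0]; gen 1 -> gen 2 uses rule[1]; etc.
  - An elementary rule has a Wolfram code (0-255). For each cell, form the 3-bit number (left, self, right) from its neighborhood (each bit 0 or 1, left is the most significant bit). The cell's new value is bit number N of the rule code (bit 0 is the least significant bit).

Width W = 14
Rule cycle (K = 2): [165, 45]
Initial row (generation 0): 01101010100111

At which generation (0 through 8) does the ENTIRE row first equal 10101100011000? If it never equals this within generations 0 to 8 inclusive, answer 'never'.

Answer: 4

Derivation:
Gen 0: 01101010100111
Gen 1 (rule 165): 00011111100010
Gen 2 (rule 45): 11010000001010
Gen 3 (rule 165): 00110111101110
Gen 4 (rule 45): 10101100011000
Gen 5 (rule 165): 11110001000011
Gen 6 (rule 45): 10000101011010
Gen 7 (rule 165): 10110111100110
Gen 8 (rule 45): 11101100000100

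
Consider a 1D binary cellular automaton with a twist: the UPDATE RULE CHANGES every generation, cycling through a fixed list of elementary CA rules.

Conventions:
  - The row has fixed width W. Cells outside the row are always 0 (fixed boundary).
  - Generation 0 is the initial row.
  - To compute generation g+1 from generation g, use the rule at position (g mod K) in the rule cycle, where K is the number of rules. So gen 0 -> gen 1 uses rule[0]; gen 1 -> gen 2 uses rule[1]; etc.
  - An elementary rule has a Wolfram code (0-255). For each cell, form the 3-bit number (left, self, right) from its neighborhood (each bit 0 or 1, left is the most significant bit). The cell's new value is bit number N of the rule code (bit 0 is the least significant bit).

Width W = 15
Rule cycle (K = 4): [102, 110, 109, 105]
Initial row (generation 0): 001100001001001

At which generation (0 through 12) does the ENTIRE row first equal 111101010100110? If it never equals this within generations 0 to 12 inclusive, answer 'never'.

Gen 0: 001100001001001
Gen 1 (rule 102): 010100011011011
Gen 2 (rule 110): 111100111111111
Gen 3 (rule 109): 100100100000001
Gen 4 (rule 105): 000000001111100
Gen 5 (rule 102): 000000010000100
Gen 6 (rule 110): 000000110001100
Gen 7 (rule 109): 111110110101101
Gen 8 (rule 105): 100011111011110
Gen 9 (rule 102): 100100001100010
Gen 10 (rule 110): 101100011100110
Gen 11 (rule 109): 111101010100110
Gen 12 (rule 105): 100110101000110

Answer: 11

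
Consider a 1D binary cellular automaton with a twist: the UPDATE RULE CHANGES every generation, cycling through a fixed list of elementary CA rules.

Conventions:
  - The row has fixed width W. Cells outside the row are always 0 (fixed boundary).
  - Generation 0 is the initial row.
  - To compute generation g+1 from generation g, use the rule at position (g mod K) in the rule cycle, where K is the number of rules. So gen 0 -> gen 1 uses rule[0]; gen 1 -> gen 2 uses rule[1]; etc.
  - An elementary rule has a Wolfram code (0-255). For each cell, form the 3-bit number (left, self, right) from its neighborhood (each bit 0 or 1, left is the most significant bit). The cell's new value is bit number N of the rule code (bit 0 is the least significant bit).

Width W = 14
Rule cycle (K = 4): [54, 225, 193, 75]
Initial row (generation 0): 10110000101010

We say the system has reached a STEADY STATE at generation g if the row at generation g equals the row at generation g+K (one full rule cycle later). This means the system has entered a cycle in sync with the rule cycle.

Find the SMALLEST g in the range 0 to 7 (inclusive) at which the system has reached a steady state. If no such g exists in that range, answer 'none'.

Answer: none

Derivation:
Gen 0: 10110000101010
Gen 1 (rule 54): 11001001111111
Gen 2 (rule 225): 01000000111111
Gen 3 (rule 193): 00011110011111
Gen 4 (rule 75): 11110010110001
Gen 5 (rule 54): 00001111001011
Gen 6 (rule 225): 11100111000101
Gen 7 (rule 193): 01100011010000
Gen 8 (rule 75): 11101111000111
Gen 9 (rule 54): 00010000101000
Gen 10 (rule 225): 11000110010011
Gen 11 (rule 193): 01010010000001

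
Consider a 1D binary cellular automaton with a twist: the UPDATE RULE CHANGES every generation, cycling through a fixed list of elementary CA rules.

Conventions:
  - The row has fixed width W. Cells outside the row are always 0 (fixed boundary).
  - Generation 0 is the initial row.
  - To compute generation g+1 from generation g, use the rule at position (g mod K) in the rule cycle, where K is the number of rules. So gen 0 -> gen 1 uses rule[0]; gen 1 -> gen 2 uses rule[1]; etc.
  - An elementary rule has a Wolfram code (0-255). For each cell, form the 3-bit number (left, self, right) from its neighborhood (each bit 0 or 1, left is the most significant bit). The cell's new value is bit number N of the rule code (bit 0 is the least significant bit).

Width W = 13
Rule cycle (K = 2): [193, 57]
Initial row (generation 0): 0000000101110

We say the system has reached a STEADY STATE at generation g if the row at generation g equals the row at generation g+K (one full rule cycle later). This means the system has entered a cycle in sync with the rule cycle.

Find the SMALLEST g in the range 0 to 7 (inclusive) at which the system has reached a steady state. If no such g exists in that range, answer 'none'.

Answer: none

Derivation:
Gen 0: 0000000101110
Gen 1 (rule 193): 1111110000110
Gen 2 (rule 57): 1000001110101
Gen 3 (rule 193): 0011100110000
Gen 4 (rule 57): 1010010101111
Gen 5 (rule 193): 0000000000111
Gen 6 (rule 57): 1111111110100
Gen 7 (rule 193): 0111111110001
Gen 8 (rule 57): 0100000001100
Gen 9 (rule 193): 0001111100101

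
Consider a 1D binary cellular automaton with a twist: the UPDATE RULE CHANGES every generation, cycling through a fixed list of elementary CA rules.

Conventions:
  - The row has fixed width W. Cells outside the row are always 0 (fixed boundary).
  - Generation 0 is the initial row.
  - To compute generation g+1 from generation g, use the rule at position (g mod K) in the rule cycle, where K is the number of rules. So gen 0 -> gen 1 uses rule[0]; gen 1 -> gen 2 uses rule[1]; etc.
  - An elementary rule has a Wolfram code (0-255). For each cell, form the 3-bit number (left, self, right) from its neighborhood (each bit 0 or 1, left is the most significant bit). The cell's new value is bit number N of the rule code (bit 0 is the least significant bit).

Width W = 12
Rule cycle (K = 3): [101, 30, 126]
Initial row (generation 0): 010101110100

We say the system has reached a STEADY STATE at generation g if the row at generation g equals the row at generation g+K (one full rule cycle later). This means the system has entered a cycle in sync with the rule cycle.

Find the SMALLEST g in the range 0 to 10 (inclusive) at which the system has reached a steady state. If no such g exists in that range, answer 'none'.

Gen 0: 010101110100
Gen 1 (rule 101): 011110011101
Gen 2 (rule 30): 110001110001
Gen 3 (rule 126): 111011011011
Gen 4 (rule 101): 001101101101
Gen 5 (rule 30): 011001001001
Gen 6 (rule 126): 111111111111
Gen 7 (rule 101): 000000000001
Gen 8 (rule 30): 000000000011
Gen 9 (rule 126): 000000000111
Gen 10 (rule 101): 111111110001
Gen 11 (rule 30): 100000001011
Gen 12 (rule 126): 110000011111
Gen 13 (rule 101): 010111000001

Answer: none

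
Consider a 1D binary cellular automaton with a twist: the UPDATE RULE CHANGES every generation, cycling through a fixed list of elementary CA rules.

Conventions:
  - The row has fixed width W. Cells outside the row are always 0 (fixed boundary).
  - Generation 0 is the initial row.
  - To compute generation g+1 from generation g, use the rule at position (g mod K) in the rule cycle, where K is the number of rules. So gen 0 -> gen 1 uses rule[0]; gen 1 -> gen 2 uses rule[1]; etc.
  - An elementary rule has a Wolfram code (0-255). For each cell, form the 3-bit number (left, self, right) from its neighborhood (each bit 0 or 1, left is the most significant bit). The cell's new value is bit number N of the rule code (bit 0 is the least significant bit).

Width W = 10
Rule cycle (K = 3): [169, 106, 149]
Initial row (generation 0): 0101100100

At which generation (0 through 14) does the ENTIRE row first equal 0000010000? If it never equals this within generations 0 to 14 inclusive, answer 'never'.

Gen 0: 0101100100
Gen 1 (rule 169): 0011000001
Gen 2 (rule 106): 0111000010
Gen 3 (rule 149): 0010111011
Gen 4 (rule 169): 1001110110
Gen 5 (rule 106): 0011011110
Gen 6 (rule 149): 1000001101
Gen 7 (rule 169): 0011101010
Gen 8 (rule 106): 0110110100
Gen 9 (rule 149): 0000000111
Gen 10 (rule 169): 1111110110
Gen 11 (rule 106): 1000011110
Gen 12 (rule 149): 1111001101
Gen 13 (rule 169): 1110001010
Gen 14 (rule 106): 1010010100

Answer: never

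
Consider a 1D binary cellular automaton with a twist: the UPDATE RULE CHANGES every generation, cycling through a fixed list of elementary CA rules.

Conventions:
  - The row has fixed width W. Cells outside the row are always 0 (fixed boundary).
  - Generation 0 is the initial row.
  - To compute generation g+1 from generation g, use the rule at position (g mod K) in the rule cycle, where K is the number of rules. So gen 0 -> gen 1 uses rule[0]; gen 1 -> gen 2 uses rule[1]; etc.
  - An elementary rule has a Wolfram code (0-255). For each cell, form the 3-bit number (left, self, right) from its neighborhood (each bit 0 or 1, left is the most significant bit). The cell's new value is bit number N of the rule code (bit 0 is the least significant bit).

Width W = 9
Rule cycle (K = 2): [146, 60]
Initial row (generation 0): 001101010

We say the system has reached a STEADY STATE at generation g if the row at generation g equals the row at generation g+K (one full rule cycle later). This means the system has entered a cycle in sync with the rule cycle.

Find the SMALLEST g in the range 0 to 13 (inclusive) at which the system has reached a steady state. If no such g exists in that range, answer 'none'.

Answer: none

Derivation:
Gen 0: 001101010
Gen 1 (rule 146): 010000001
Gen 2 (rule 60): 011000001
Gen 3 (rule 146): 100100010
Gen 4 (rule 60): 110110011
Gen 5 (rule 146): 000001100
Gen 6 (rule 60): 000001010
Gen 7 (rule 146): 000010001
Gen 8 (rule 60): 000011001
Gen 9 (rule 146): 000100110
Gen 10 (rule 60): 000110101
Gen 11 (rule 146): 001000000
Gen 12 (rule 60): 001100000
Gen 13 (rule 146): 010010000
Gen 14 (rule 60): 011011000
Gen 15 (rule 146): 100000100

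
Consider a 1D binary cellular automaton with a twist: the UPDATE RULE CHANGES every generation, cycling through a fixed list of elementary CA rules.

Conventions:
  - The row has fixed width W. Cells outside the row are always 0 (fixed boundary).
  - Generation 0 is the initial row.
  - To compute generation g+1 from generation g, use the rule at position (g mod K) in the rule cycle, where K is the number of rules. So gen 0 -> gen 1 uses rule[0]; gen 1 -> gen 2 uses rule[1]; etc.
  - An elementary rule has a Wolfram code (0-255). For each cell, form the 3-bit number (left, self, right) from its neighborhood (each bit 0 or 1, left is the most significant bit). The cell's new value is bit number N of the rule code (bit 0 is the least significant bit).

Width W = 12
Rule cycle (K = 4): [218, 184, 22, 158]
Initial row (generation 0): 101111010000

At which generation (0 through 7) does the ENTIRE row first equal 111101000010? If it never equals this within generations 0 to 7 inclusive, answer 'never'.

Gen 0: 101111010000
Gen 1 (rule 218): 001111001000
Gen 2 (rule 184): 001110100100
Gen 3 (rule 22): 010000111110
Gen 4 (rule 158): 111001111101
Gen 5 (rule 218): 111111111100
Gen 6 (rule 184): 111111111010
Gen 7 (rule 22): 000000000011

Answer: never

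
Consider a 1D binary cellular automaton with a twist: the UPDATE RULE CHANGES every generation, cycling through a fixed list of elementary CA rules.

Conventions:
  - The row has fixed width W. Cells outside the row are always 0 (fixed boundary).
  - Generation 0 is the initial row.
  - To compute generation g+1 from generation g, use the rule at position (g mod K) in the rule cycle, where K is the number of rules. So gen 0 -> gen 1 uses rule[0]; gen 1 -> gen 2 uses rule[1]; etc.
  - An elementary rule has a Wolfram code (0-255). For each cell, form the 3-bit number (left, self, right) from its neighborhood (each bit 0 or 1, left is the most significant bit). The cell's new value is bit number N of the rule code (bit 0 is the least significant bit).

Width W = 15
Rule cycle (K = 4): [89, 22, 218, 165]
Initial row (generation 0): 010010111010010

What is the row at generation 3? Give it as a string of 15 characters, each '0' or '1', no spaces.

Answer: 111101101111111

Derivation:
Gen 0: 010010111010010
Gen 1 (rule 89): 001000101001001
Gen 2 (rule 22): 011101101111111
Gen 3 (rule 218): 111101101111111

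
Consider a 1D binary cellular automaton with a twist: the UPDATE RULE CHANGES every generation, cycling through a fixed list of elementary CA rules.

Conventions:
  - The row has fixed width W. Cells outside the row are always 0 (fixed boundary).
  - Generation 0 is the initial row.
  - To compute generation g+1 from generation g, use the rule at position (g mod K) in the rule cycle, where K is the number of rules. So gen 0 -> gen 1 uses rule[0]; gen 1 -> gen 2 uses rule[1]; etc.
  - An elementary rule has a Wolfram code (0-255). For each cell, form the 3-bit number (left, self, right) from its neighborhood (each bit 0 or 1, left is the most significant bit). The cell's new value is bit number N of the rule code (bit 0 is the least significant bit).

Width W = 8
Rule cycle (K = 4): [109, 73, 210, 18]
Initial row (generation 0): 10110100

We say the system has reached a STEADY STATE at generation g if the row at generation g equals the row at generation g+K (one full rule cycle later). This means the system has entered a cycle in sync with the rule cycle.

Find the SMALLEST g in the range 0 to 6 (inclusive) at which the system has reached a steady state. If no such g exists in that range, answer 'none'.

Gen 0: 10110100
Gen 1 (rule 109): 11111101
Gen 2 (rule 73): 10000100
Gen 3 (rule 210): 01001010
Gen 4 (rule 18): 10110001
Gen 5 (rule 109): 11110101
Gen 6 (rule 73): 10010000
Gen 7 (rule 210): 01101000
Gen 8 (rule 18): 10000100
Gen 9 (rule 109): 10110101
Gen 10 (rule 73): 00110000

Answer: none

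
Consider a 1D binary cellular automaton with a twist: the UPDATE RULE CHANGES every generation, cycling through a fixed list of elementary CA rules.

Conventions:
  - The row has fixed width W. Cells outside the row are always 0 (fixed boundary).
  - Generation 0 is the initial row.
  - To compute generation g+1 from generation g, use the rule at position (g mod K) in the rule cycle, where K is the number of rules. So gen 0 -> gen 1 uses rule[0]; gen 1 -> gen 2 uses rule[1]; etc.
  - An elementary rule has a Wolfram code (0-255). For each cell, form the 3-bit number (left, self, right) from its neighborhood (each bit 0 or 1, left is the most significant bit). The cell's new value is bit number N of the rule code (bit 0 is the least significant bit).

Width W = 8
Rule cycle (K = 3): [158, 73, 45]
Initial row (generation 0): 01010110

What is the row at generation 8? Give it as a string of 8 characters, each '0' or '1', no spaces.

Answer: 00110011

Derivation:
Gen 0: 01010110
Gen 1 (rule 158): 11010101
Gen 2 (rule 73): 11000000
Gen 3 (rule 45): 10011111
Gen 4 (rule 158): 11111110
Gen 5 (rule 73): 10000010
Gen 6 (rule 45): 10111010
Gen 7 (rule 158): 10110011
Gen 8 (rule 73): 00110011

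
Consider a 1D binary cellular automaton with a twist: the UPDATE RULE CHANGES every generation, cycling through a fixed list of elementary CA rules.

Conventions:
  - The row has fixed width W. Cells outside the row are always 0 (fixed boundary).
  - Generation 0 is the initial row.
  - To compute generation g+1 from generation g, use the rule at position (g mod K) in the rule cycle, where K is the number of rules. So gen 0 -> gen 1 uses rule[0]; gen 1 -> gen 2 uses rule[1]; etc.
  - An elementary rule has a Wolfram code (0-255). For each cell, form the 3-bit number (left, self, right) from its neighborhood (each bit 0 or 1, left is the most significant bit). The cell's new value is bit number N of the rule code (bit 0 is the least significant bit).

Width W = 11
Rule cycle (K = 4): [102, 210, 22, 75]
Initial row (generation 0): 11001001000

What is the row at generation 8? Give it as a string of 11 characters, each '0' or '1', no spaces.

Gen 0: 11001001000
Gen 1 (rule 102): 01011011000
Gen 2 (rule 210): 10001001100
Gen 3 (rule 22): 11011110010
Gen 4 (rule 75): 11010010100
Gen 5 (rule 102): 01110111100
Gen 6 (rule 210): 10110011110
Gen 7 (rule 22): 10001100001
Gen 8 (rule 75): 00111101110

Answer: 00111101110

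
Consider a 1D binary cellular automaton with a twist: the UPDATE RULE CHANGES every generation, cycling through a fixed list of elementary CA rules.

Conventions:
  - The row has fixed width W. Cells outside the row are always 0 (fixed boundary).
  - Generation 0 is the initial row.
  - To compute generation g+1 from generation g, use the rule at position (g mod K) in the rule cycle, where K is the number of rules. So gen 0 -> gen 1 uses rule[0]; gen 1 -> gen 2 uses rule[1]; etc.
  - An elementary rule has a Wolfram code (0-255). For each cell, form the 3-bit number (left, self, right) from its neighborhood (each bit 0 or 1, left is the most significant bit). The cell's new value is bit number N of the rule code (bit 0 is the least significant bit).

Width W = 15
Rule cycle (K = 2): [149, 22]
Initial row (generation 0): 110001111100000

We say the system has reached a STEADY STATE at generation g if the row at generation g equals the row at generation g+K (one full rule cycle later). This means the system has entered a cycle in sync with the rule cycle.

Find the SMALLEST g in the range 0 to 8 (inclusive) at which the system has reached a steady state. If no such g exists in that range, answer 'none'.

Answer: 8

Derivation:
Gen 0: 110001111100000
Gen 1 (rule 149): 001100111011111
Gen 2 (rule 22): 010011000000000
Gen 3 (rule 149): 011000111111111
Gen 4 (rule 22): 100101000000000
Gen 5 (rule 149): 110101111111111
Gen 6 (rule 22): 000100000000000
Gen 7 (rule 149): 110111111111111
Gen 8 (rule 22): 000000000000000
Gen 9 (rule 149): 111111111111111
Gen 10 (rule 22): 000000000000000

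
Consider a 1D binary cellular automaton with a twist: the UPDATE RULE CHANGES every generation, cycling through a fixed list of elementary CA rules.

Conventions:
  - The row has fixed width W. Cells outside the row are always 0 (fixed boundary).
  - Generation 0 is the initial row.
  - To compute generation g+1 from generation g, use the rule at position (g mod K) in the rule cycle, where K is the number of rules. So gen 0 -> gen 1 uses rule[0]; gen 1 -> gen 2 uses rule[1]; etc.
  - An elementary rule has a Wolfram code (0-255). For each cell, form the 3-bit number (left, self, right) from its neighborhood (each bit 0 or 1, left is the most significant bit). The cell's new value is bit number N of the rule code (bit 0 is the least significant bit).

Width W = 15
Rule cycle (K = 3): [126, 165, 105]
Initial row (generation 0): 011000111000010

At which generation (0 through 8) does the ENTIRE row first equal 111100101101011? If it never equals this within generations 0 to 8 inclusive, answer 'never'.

Answer: never

Derivation:
Gen 0: 011000111000010
Gen 1 (rule 126): 111101101100111
Gen 2 (rule 165): 011010010000010
Gen 3 (rule 105): 011100000111000
Gen 4 (rule 126): 110110001101100
Gen 5 (rule 165): 001000100010001
Gen 6 (rule 105): 100010001000100
Gen 7 (rule 126): 110111011101110
Gen 8 (rule 165): 001010101010100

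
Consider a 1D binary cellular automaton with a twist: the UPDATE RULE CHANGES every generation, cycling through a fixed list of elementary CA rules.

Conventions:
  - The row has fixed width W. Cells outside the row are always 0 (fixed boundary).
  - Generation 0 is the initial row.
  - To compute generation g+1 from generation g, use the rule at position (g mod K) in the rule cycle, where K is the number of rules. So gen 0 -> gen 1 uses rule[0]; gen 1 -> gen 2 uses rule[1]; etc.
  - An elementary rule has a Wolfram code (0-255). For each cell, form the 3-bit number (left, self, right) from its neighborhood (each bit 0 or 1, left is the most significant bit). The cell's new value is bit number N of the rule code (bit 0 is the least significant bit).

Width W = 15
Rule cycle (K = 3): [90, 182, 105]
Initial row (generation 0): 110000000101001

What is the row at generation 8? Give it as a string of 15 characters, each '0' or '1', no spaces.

Answer: 001110011101001

Derivation:
Gen 0: 110000000101001
Gen 1 (rule 90): 111000001000110
Gen 2 (rule 182): 010100011101001
Gen 3 (rule 105): 001001010110000
Gen 4 (rule 90): 010110000111000
Gen 5 (rule 182): 111001001010100
Gen 6 (rule 105): 101000000101001
Gen 7 (rule 90): 000100001000110
Gen 8 (rule 182): 001110011101001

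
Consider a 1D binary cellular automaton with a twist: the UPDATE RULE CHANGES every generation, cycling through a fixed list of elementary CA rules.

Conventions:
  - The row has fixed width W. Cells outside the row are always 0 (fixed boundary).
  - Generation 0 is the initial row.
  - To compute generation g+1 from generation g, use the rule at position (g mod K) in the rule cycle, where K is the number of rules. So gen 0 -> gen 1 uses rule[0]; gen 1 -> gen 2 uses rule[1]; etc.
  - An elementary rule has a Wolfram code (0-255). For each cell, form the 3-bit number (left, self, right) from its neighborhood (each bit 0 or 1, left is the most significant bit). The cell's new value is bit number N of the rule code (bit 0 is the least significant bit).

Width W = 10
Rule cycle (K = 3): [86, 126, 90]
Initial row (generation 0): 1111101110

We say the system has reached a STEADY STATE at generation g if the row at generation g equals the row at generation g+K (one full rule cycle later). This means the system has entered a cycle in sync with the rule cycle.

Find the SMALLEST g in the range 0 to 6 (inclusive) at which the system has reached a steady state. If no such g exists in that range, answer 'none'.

Gen 0: 1111101110
Gen 1 (rule 86): 0000100011
Gen 2 (rule 126): 0001110111
Gen 3 (rule 90): 0011010101
Gen 4 (rule 86): 0101010101
Gen 5 (rule 126): 1111111111
Gen 6 (rule 90): 1000000001
Gen 7 (rule 86): 1100000011
Gen 8 (rule 126): 1110000111
Gen 9 (rule 90): 1011001101

Answer: none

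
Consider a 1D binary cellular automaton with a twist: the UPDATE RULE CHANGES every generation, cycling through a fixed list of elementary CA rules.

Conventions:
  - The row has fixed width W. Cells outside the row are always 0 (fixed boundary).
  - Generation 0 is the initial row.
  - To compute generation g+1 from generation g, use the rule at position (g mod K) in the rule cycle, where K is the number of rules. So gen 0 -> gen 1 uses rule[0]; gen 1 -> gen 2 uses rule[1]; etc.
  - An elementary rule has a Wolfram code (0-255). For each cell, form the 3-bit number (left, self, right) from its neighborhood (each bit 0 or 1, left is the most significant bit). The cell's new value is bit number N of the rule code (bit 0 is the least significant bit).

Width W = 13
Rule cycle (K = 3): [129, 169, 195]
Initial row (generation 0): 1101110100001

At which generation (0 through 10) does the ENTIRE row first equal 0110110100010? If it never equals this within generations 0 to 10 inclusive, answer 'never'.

Answer: 3

Derivation:
Gen 0: 1101110100001
Gen 1 (rule 129): 0000100001100
Gen 2 (rule 169): 1110001101001
Gen 3 (rule 195): 0110110100010
Gen 4 (rule 129): 0000000001000
Gen 5 (rule 169): 1111111100011
Gen 6 (rule 195): 0111111101101
Gen 7 (rule 129): 0011111000000
Gen 8 (rule 169): 1011110011111
Gen 9 (rule 195): 0001110101111
Gen 10 (rule 129): 1100100000110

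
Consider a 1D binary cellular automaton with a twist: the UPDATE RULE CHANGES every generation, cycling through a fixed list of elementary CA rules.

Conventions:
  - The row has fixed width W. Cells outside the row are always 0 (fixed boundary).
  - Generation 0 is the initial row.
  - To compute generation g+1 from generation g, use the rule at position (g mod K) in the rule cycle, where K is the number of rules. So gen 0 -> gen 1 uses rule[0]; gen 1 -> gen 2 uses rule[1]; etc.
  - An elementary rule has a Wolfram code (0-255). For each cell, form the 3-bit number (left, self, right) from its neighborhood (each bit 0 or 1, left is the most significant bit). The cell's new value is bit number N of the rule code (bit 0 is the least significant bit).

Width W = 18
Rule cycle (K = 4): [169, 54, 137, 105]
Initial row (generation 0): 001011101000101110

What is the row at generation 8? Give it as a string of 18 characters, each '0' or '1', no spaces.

Answer: 100000101111110110

Derivation:
Gen 0: 001011101000101110
Gen 1 (rule 169): 100111010010011100
Gen 2 (rule 54): 111000111111100010
Gen 3 (rule 137): 110010111111001000
Gen 4 (rule 105): 110001100001000011
Gen 5 (rule 169): 100101001100011010
Gen 6 (rule 54): 111111110010100111
Gen 7 (rule 137): 111111100000000110
Gen 8 (rule 105): 100000101111110110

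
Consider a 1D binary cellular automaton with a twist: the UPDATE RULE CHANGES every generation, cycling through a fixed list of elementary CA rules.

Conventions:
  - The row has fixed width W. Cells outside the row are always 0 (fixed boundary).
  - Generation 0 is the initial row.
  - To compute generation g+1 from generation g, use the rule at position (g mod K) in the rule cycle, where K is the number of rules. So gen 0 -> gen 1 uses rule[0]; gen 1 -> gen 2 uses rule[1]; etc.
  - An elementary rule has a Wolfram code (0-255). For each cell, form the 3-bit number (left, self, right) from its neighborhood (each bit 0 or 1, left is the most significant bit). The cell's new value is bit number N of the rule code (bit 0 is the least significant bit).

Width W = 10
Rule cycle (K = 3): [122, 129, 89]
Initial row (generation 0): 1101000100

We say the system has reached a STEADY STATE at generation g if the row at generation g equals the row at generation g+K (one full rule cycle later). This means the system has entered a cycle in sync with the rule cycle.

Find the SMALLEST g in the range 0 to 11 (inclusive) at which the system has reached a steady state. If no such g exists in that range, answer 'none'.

Answer: none

Derivation:
Gen 0: 1101000100
Gen 1 (rule 122): 1110101010
Gen 2 (rule 129): 0100000000
Gen 3 (rule 89): 0011111111
Gen 4 (rule 122): 0110000001
Gen 5 (rule 129): 0000111100
Gen 6 (rule 89): 1110100111
Gen 7 (rule 122): 1011011101
Gen 8 (rule 129): 0000001000
Gen 9 (rule 89): 1111100111
Gen 10 (rule 122): 1000111101
Gen 11 (rule 129): 0010011000
Gen 12 (rule 89): 1001011111
Gen 13 (rule 122): 0110110001
Gen 14 (rule 129): 0000000100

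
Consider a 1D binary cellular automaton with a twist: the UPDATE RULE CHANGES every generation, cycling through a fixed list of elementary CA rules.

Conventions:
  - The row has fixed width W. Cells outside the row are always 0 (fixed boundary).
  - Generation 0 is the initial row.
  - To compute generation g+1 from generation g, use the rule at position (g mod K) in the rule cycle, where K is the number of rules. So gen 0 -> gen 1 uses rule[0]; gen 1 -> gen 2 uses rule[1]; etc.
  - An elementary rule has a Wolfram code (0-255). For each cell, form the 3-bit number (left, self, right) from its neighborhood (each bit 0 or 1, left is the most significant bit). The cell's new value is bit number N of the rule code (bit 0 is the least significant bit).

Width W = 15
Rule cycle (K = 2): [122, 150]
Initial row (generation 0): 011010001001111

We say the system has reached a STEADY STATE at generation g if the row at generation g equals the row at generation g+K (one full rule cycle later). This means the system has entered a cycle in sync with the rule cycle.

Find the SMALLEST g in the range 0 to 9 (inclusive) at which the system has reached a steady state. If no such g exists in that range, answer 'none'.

Gen 0: 011010001001111
Gen 1 (rule 122): 111101010111001
Gen 2 (rule 150): 011001010010111
Gen 3 (rule 122): 111110101101101
Gen 4 (rule 150): 011100100000001
Gen 5 (rule 122): 110111010000010
Gen 6 (rule 150): 000010011000111
Gen 7 (rule 122): 000101111101101
Gen 8 (rule 150): 001100111000001
Gen 9 (rule 122): 011111101100010
Gen 10 (rule 150): 101111000010111
Gen 11 (rule 122): 011001100101101

Answer: none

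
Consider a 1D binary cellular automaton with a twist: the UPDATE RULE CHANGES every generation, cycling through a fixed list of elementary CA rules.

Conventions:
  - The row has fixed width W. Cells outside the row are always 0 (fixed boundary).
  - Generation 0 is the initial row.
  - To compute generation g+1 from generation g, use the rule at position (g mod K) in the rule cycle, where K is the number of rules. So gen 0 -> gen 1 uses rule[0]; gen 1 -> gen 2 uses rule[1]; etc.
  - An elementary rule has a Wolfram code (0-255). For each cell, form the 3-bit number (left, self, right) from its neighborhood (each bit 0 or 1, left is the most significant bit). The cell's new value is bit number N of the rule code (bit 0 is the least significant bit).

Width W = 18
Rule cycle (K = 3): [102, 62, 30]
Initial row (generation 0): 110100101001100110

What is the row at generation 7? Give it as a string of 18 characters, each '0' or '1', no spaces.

Gen 0: 110100101001100110
Gen 1 (rule 102): 011101111010101010
Gen 2 (rule 62): 110011000111111111
Gen 3 (rule 30): 101110101100000000
Gen 4 (rule 102): 110011110100000000
Gen 5 (rule 62): 101110001110000000
Gen 6 (rule 30): 101001011001000000
Gen 7 (rule 102): 111011101011000000

Answer: 111011101011000000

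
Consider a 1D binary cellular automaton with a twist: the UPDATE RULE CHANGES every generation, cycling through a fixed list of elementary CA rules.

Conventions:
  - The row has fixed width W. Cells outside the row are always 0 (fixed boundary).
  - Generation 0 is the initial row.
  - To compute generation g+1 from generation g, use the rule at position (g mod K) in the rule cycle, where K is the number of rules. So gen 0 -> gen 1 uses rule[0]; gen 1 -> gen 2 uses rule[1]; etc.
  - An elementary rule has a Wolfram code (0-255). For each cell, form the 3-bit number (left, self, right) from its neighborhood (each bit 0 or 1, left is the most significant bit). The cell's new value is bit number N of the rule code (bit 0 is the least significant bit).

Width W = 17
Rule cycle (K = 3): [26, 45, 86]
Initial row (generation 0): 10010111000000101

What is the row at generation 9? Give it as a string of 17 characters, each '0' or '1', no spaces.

Answer: 00010110110010001

Derivation:
Gen 0: 10010111000000101
Gen 1 (rule 26): 01100100100001000
Gen 2 (rule 45): 01000100101101011
Gen 3 (rule 86): 11101111100101001
Gen 4 (rule 26): 10001000011000110
Gen 5 (rule 45): 10101011010010100
Gen 6 (rule 86): 10101001011110110
Gen 7 (rule 26): 00000110010000101
Gen 8 (rule 45): 11110100010110111
Gen 9 (rule 86): 00010110110010001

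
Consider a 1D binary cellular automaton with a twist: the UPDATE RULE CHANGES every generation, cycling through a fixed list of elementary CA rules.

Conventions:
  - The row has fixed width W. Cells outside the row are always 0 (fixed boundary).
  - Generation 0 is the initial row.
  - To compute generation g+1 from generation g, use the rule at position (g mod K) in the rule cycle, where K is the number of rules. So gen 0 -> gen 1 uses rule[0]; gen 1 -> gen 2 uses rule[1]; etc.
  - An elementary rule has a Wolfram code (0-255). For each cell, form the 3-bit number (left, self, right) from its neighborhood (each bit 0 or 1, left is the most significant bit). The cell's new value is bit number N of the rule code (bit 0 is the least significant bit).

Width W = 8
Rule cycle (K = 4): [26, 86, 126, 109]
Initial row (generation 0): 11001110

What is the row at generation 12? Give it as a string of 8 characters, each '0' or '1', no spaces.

Gen 0: 11001110
Gen 1 (rule 26): 10111001
Gen 2 (rule 86): 10001111
Gen 3 (rule 126): 11011001
Gen 4 (rule 109): 11111001
Gen 5 (rule 26): 10000110
Gen 6 (rule 86): 11001011
Gen 7 (rule 126): 11111111
Gen 8 (rule 109): 10000001
Gen 9 (rule 26): 01000010
Gen 10 (rule 86): 11100111
Gen 11 (rule 126): 10111101
Gen 12 (rule 109): 11100111

Answer: 11100111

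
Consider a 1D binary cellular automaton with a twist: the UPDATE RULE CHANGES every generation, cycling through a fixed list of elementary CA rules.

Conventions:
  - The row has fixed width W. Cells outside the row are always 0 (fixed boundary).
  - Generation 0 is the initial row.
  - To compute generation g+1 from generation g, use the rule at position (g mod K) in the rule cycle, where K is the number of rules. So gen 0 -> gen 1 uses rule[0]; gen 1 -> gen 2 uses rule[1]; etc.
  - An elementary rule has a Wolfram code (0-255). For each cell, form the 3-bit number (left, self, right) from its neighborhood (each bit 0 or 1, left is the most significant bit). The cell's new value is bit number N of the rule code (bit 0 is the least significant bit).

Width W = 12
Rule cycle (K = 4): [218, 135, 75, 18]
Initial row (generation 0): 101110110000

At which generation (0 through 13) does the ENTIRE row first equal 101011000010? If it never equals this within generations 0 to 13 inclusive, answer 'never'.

Answer: never

Derivation:
Gen 0: 101110110000
Gen 1 (rule 218): 001110111000
Gen 2 (rule 135): 110100010011
Gen 3 (rule 75): 110001100111
Gen 4 (rule 18): 001010011000
Gen 5 (rule 218): 010001111100
Gen 6 (rule 135): 110110111001
Gen 7 (rule 75): 110110101010
Gen 8 (rule 18): 000000000001
Gen 9 (rule 218): 000000000010
Gen 10 (rule 135): 111111111110
Gen 11 (rule 75): 100000000010
Gen 12 (rule 18): 010000000101
Gen 13 (rule 218): 101000001000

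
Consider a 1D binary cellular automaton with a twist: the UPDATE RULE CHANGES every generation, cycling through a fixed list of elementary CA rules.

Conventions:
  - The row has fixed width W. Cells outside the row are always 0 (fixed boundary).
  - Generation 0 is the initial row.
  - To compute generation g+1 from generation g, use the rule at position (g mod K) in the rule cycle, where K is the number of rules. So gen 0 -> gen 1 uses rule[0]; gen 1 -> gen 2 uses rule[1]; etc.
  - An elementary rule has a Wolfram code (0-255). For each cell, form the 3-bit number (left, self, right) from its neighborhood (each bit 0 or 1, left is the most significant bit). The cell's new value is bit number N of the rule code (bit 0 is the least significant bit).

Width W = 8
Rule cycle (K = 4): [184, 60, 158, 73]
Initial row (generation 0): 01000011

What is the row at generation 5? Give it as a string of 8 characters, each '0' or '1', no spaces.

Gen 0: 01000011
Gen 1 (rule 184): 00100010
Gen 2 (rule 60): 00110011
Gen 3 (rule 158): 01101110
Gen 4 (rule 73): 01101010
Gen 5 (rule 184): 01010101

Answer: 01010101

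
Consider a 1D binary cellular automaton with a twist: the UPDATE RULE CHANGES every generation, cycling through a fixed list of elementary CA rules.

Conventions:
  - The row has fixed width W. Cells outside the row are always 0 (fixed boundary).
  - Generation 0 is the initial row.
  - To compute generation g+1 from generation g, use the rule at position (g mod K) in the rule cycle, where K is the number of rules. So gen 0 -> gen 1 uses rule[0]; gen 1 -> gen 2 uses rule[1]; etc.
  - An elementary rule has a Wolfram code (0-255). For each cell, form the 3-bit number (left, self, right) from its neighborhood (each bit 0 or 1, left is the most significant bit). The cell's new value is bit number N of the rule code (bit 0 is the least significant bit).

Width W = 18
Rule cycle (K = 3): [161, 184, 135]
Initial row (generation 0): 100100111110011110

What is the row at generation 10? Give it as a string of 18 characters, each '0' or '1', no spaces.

Gen 0: 100100111110011110
Gen 1 (rule 161): 000000011100001100
Gen 2 (rule 184): 000000011010001010
Gen 3 (rule 135): 111111100010111010
Gen 4 (rule 161): 011111001001010100
Gen 5 (rule 184): 011110100100101010
Gen 6 (rule 135): 101100101101101010
Gen 7 (rule 161): 010000010010010100
Gen 8 (rule 184): 001000001001001010
Gen 9 (rule 135): 111011111011011010
Gen 10 (rule 161): 010101110100100100

Answer: 010101110100100100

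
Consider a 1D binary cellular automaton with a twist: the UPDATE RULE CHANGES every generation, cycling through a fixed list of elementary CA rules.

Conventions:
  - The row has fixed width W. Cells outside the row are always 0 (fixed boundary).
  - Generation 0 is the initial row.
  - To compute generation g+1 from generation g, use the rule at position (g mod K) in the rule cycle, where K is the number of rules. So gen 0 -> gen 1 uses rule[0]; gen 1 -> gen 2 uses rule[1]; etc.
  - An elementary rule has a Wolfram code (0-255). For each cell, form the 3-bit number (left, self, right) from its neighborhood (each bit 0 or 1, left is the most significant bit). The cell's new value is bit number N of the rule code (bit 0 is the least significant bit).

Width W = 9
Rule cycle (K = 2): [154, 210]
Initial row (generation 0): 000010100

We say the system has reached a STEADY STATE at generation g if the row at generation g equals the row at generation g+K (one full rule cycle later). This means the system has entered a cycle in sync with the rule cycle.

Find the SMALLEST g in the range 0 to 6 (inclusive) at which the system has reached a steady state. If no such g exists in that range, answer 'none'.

Gen 0: 000010100
Gen 1 (rule 154): 000100010
Gen 2 (rule 210): 001010101
Gen 3 (rule 154): 010000000
Gen 4 (rule 210): 101000000
Gen 5 (rule 154): 000100000
Gen 6 (rule 210): 001010000
Gen 7 (rule 154): 010001000
Gen 8 (rule 210): 101010100

Answer: none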